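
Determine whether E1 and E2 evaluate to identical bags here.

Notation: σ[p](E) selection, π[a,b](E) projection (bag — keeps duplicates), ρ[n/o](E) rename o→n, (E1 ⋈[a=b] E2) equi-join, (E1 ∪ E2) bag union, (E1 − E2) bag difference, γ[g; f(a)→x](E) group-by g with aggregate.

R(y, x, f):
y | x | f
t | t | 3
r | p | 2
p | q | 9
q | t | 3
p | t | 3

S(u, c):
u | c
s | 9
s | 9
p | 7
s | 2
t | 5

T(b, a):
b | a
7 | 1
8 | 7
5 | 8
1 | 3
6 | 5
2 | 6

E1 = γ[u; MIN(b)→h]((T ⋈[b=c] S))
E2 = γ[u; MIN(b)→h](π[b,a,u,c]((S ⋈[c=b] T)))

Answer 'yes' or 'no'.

E1 stepwise |·|:
  T → 6
  S → 5
  (T ⋈[b=c] S) → 3
  γ[u; MIN(b)→h]((T ⋈[b=c] S)) → 3
E2 stepwise |·|:
  S → 5
  T → 6
  (S ⋈[c=b] T) → 3
  π[b,a,u,c]((S ⋈[c=b] T)) → 3
  γ[u; MIN(b)→h](π[b,a,u,c]((S ⋈[c=b] T))) → 3

E1 and E2 produce the same multiset:
u | h
p | 7
s | 2
t | 5

yes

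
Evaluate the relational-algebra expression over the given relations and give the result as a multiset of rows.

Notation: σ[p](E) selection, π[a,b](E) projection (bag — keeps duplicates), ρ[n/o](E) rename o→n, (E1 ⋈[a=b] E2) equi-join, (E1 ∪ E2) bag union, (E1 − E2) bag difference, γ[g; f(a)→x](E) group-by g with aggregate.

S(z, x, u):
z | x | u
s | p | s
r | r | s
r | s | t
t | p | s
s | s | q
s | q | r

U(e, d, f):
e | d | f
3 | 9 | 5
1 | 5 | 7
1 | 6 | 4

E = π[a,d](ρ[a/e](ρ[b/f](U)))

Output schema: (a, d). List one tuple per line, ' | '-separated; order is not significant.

Subexpression sizes:
  U → 3
  ρ[b/f](U) → 3
  ρ[a/e](ρ[b/f](U)) → 3
  π[a,d](ρ[a/e](ρ[b/f](U))) → 3

== RESULT ==
a | d
1 | 5
1 | 6
3 | 9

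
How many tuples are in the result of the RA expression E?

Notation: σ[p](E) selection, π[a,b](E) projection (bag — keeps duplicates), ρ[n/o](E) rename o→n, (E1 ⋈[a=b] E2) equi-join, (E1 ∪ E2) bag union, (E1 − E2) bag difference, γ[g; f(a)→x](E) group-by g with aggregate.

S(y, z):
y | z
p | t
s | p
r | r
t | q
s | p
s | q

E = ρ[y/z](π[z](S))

Row counts bottom-up:
  S → 6
  π[z](S) → 6
  ρ[y/z](π[z](S)) → 6

|E| = 6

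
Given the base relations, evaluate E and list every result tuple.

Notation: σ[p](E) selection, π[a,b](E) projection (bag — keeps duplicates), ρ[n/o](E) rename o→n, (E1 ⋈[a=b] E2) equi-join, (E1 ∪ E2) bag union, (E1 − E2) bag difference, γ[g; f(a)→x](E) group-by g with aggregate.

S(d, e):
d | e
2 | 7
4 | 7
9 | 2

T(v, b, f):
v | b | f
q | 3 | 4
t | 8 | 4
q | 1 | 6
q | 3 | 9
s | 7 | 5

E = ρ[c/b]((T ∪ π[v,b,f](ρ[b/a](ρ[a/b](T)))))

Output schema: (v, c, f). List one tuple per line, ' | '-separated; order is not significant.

Subexpression sizes:
  T → 5
  T → 5
  ρ[a/b](T) → 5
  ρ[b/a](ρ[a/b](T)) → 5
  π[v,b,f](ρ[b/a](ρ[a/b](T))) → 5
  (T ∪ π[v,b,f](ρ[b/a](ρ[a/b](T)))) → 10
  ρ[c/b]((T ∪ π[v,b,f](ρ[b/a](ρ[a/b](T))))) → 10

== RESULT ==
v | c | f
q | 1 | 6
q | 1 | 6
q | 3 | 4
q | 3 | 4
q | 3 | 9
q | 3 | 9
s | 7 | 5
s | 7 | 5
t | 8 | 4
t | 8 | 4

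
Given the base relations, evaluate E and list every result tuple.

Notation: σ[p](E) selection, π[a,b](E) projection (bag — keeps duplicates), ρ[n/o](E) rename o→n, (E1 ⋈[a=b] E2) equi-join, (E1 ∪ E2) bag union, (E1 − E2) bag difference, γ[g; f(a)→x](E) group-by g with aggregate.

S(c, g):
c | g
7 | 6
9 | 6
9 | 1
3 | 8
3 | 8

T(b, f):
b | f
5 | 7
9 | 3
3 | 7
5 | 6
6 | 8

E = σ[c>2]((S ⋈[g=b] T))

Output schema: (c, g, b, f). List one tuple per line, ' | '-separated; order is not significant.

Stepwise |·|:
  S → 5
  T → 5
  (S ⋈[g=b] T) → 2
  σ[c>2]((S ⋈[g=b] T)) → 2

== RESULT ==
c | g | b | f
7 | 6 | 6 | 8
9 | 6 | 6 | 8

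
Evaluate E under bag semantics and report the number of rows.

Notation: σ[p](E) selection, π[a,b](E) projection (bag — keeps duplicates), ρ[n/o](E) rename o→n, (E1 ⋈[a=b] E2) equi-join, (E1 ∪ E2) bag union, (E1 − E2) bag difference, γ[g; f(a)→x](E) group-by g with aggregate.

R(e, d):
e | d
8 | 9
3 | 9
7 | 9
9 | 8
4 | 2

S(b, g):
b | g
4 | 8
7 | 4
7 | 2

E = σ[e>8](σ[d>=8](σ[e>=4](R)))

Row counts bottom-up:
  R → 5
  σ[e>=4](R) → 4
  σ[d>=8](σ[e>=4](R)) → 3
  σ[e>8](σ[d>=8](σ[e>=4](R))) → 1

|E| = 1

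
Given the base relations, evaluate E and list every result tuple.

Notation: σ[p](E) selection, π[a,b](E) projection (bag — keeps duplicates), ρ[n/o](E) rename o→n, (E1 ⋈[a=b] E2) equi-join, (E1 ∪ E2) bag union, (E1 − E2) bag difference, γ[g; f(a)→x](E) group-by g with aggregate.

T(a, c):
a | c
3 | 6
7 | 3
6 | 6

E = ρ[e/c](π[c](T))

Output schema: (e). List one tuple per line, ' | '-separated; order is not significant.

Subexpression sizes:
  T → 3
  π[c](T) → 3
  ρ[e/c](π[c](T)) → 3

== RESULT ==
e
3
6
6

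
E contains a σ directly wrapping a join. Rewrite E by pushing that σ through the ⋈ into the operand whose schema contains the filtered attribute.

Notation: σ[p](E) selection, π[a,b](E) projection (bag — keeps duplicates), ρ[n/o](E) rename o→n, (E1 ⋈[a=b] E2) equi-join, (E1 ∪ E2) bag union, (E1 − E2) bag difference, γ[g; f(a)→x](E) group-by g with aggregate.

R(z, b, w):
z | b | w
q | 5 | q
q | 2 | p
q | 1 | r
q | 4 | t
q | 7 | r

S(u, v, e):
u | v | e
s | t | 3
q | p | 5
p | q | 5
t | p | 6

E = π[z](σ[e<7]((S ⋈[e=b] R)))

σ filters on e, owned by the left side.
E' = π[z]((σ[e<7](S) ⋈[e=b] R))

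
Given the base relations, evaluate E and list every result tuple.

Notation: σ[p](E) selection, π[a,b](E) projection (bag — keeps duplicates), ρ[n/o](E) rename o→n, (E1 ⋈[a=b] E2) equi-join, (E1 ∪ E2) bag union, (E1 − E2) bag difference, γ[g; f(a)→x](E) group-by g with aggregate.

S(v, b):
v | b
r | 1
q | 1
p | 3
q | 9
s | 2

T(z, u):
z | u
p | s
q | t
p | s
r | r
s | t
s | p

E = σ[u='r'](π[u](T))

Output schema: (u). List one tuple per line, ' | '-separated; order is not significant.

Stepwise |·|:
  T → 6
  π[u](T) → 6
  σ[u='r'](π[u](T)) → 1

== RESULT ==
u
r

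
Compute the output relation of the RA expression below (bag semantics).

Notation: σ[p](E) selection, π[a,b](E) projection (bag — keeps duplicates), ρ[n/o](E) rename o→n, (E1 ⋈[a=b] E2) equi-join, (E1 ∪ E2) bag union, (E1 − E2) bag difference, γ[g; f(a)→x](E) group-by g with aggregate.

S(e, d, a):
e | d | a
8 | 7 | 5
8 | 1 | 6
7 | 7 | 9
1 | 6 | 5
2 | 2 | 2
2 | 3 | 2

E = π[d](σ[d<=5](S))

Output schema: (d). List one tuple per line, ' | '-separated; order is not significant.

Row counts bottom-up:
  S → 6
  σ[d<=5](S) → 3
  π[d](σ[d<=5](S)) → 3

== RESULT ==
d
1
2
3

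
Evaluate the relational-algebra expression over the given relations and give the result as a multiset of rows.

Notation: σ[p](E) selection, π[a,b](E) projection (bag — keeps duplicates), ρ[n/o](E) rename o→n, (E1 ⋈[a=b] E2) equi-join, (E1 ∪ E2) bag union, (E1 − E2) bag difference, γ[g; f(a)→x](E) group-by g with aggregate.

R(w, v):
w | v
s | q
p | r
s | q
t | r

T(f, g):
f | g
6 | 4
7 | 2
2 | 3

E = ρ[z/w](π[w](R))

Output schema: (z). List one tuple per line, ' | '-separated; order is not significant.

Row counts bottom-up:
  R → 4
  π[w](R) → 4
  ρ[z/w](π[w](R)) → 4

== RESULT ==
z
p
s
s
t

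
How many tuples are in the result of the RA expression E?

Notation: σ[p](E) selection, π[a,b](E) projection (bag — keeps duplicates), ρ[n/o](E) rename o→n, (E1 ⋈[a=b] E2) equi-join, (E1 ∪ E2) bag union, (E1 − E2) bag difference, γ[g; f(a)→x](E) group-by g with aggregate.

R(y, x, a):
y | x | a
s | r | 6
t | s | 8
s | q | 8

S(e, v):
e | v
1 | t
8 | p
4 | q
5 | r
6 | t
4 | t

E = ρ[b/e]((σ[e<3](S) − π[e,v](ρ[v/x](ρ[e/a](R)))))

Row counts bottom-up:
  S → 6
  σ[e<3](S) → 1
  R → 3
  ρ[e/a](R) → 3
  ρ[v/x](ρ[e/a](R)) → 3
  π[e,v](ρ[v/x](ρ[e/a](R))) → 3
  (σ[e<3](S) − π[e,v](ρ[v/x](ρ[e/a](R)))) → 1
  ρ[b/e]((σ[e<3](S) − π[e,v](ρ[v/x](ρ[e/a](R))))) → 1

|E| = 1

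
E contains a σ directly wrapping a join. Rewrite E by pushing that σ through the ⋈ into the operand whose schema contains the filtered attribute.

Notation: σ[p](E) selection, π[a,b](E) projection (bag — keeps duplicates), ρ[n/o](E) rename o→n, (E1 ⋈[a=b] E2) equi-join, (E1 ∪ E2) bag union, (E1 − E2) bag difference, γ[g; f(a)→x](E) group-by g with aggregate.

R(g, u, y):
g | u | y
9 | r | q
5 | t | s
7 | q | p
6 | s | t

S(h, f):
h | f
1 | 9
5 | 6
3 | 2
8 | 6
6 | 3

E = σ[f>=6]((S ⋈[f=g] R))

σ filters on f, owned by the left side.
E' = (σ[f>=6](S) ⋈[f=g] R)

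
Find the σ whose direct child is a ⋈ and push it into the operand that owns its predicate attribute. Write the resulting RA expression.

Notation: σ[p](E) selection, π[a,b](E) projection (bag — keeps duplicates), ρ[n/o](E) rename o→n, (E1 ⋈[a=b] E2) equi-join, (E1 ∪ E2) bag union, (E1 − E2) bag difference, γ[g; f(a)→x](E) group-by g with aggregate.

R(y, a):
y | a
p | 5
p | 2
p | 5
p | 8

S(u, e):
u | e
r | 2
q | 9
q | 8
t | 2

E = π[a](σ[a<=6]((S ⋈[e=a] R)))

σ filters on a, owned by the right side.
E' = π[a]((S ⋈[e=a] σ[a<=6](R)))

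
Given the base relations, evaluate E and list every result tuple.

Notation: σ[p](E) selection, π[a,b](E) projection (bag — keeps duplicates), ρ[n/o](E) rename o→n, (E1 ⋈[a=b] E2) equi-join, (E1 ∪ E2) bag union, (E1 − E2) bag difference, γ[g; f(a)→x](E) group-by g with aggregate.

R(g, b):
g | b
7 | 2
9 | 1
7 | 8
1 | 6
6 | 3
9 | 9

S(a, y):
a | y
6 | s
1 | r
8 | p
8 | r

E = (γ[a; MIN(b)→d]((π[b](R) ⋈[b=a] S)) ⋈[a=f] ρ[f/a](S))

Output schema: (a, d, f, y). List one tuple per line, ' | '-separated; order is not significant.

Row counts bottom-up:
  R → 6
  π[b](R) → 6
  S → 4
  (π[b](R) ⋈[b=a] S) → 4
  γ[a; MIN(b)→d]((π[b](R) ⋈[b=a] S)) → 3
  S → 4
  ρ[f/a](S) → 4
  (γ[a; MIN(b)→d]((π[b](R) ⋈[b=a] S)) ⋈[a=f] ρ[f/a](S)) → 4

== RESULT ==
a | d | f | y
1 | 1 | 1 | r
6 | 6 | 6 | s
8 | 8 | 8 | p
8 | 8 | 8 | r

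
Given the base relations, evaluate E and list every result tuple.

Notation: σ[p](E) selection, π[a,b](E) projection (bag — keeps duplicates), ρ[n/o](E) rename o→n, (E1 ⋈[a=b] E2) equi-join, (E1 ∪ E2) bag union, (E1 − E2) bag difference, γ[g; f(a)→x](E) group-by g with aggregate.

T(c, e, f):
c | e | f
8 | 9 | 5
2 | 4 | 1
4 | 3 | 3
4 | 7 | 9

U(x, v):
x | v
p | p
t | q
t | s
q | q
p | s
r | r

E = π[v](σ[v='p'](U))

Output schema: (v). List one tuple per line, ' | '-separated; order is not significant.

Per-node cardinality:
  U → 6
  σ[v='p'](U) → 1
  π[v](σ[v='p'](U)) → 1

== RESULT ==
v
p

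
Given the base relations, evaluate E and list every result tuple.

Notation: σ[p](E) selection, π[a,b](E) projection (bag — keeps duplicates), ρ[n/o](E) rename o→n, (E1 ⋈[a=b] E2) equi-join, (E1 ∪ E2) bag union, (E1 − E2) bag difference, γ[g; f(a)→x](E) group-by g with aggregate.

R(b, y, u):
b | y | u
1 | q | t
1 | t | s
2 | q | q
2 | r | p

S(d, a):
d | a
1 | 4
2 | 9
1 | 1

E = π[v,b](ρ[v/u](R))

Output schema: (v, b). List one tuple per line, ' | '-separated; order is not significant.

Per-node cardinality:
  R → 4
  ρ[v/u](R) → 4
  π[v,b](ρ[v/u](R)) → 4

== RESULT ==
v | b
p | 2
q | 2
s | 1
t | 1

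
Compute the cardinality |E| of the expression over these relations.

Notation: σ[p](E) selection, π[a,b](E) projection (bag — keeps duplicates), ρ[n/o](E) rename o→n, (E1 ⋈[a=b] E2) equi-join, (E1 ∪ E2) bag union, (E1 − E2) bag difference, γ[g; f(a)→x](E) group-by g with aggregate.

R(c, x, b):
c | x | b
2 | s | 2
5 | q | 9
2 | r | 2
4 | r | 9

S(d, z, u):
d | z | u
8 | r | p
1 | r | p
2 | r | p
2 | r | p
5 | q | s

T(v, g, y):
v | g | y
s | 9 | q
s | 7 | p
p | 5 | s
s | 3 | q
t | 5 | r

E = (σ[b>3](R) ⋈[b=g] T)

Row counts bottom-up:
  R → 4
  σ[b>3](R) → 2
  T → 5
  (σ[b>3](R) ⋈[b=g] T) → 2

|E| = 2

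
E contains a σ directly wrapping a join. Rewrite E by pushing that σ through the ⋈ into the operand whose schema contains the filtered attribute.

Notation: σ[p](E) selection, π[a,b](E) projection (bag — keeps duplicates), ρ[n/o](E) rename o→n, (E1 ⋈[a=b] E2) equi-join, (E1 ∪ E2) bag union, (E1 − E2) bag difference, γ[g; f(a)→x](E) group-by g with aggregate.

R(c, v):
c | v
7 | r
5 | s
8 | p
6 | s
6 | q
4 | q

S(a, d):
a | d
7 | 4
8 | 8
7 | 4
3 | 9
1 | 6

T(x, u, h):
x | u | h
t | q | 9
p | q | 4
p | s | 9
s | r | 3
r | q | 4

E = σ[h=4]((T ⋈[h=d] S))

σ filters on h, owned by the left side.
E' = (σ[h=4](T) ⋈[h=d] S)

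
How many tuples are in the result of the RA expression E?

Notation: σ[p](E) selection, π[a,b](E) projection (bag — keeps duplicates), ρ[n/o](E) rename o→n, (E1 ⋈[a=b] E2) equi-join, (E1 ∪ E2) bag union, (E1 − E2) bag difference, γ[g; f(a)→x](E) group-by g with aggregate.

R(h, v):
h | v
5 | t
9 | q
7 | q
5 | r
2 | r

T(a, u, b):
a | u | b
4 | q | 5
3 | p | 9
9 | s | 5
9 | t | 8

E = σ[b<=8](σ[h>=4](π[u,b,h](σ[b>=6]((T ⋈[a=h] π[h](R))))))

Row counts bottom-up:
  T → 4
  R → 5
  π[h](R) → 5
  (T ⋈[a=h] π[h](R)) → 2
  σ[b>=6]((T ⋈[a=h] π[h](R))) → 1
  π[u,b,h](σ[b>=6]((T ⋈[a=h] π[h](R)))) → 1
  σ[h>=4](π[u,b,h](σ[b>=6]((T ⋈[a=h] π[h](R))))) → 1
  σ[b<=8](σ[h>=4](π[u,b,h](σ[b>=6]((T ⋈[a=h] π[h](R)))))) → 1

|E| = 1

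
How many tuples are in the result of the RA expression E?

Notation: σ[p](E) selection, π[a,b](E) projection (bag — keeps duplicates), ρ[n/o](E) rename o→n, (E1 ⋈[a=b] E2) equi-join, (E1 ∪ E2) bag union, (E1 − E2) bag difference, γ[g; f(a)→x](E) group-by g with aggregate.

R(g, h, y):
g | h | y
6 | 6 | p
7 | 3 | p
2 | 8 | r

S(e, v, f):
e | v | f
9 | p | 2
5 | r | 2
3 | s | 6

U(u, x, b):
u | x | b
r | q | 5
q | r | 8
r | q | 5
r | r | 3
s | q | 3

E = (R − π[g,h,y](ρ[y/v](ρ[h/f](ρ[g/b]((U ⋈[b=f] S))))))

Stepwise |·|:
  R → 3
  U → 5
  S → 3
  (U ⋈[b=f] S) → 0
  ρ[g/b]((U ⋈[b=f] S)) → 0
  ρ[h/f](ρ[g/b]((U ⋈[b=f] S))) → 0
  ρ[y/v](ρ[h/f](ρ[g/b]((U ⋈[b=f] S)))) → 0
  π[g,h,y](ρ[y/v](ρ[h/f](ρ[g/b]((U ⋈[b=f] S))))) → 0
  (R − π[g,h,y](ρ[y/v](ρ[h/f](ρ[g/b]((U ⋈[b=f] S)))))) → 3

|E| = 3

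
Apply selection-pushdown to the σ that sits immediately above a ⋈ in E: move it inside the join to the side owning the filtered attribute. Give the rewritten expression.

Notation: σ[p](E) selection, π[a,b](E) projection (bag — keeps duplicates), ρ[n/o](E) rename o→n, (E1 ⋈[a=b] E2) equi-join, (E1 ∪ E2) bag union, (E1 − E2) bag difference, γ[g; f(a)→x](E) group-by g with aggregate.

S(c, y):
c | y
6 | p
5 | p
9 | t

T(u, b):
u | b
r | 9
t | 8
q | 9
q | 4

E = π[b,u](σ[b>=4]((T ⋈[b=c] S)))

σ filters on b, owned by the left side.
E' = π[b,u]((σ[b>=4](T) ⋈[b=c] S))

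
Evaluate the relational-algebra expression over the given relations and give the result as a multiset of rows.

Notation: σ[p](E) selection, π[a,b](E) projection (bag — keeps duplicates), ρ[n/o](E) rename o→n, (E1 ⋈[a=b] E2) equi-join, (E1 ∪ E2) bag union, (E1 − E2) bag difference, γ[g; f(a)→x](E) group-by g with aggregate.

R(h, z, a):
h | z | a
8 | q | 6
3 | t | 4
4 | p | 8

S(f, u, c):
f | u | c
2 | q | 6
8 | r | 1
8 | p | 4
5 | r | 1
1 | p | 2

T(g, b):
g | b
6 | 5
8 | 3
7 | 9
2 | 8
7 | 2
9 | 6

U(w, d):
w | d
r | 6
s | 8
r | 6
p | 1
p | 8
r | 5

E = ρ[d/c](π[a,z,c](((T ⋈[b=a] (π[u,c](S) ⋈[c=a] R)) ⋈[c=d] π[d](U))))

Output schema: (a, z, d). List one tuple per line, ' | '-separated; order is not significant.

Per-node cardinality:
  T → 6
  S → 5
  π[u,c](S) → 5
  R → 3
  (π[u,c](S) ⋈[c=a] R) → 2
  (T ⋈[b=a] (π[u,c](S) ⋈[c=a] R)) → 1
  U → 6
  π[d](U) → 6
  ((T ⋈[b=a] (π[u,c](S) ⋈[c=a] R)) ⋈[c=d] π[d](U)) → 2
  π[a,z,c](((T ⋈[b=a] (π[u,c](S) ⋈[c=a] R)) ⋈[c=d] π[d](U))) → 2
  ρ[d/c](π[a,z,c](((T ⋈[b=a] (π[u,c](S) ⋈[c=a] R)) ⋈[c=d] π[d](U)))) → 2

== RESULT ==
a | z | d
6 | q | 6
6 | q | 6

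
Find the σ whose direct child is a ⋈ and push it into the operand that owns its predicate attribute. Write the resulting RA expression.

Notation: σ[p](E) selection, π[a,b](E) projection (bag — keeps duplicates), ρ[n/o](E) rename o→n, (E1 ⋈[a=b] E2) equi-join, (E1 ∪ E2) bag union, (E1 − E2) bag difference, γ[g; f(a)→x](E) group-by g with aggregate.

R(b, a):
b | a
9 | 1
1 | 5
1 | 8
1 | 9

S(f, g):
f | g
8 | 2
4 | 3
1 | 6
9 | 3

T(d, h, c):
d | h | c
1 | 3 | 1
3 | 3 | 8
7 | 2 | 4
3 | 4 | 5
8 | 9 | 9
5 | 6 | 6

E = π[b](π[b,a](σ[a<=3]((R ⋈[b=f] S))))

σ filters on a, owned by the left side.
E' = π[b](π[b,a]((σ[a<=3](R) ⋈[b=f] S)))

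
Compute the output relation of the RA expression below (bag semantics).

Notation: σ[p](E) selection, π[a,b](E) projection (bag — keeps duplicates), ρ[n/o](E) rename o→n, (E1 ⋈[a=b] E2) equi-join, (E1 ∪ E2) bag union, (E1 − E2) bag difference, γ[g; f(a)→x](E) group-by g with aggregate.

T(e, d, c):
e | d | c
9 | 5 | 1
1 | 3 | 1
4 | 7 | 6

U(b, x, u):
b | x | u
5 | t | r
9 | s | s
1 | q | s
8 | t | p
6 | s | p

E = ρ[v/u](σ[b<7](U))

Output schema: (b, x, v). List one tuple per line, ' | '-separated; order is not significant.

Stepwise |·|:
  U → 5
  σ[b<7](U) → 3
  ρ[v/u](σ[b<7](U)) → 3

== RESULT ==
b | x | v
1 | q | s
5 | t | r
6 | s | p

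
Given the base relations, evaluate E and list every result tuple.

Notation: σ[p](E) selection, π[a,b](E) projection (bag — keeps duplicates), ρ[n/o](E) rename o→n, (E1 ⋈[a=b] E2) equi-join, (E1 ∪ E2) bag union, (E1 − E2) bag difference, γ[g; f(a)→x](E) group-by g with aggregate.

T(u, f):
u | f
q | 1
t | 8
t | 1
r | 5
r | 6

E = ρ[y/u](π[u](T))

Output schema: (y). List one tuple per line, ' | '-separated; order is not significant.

Stepwise |·|:
  T → 5
  π[u](T) → 5
  ρ[y/u](π[u](T)) → 5

== RESULT ==
y
q
r
r
t
t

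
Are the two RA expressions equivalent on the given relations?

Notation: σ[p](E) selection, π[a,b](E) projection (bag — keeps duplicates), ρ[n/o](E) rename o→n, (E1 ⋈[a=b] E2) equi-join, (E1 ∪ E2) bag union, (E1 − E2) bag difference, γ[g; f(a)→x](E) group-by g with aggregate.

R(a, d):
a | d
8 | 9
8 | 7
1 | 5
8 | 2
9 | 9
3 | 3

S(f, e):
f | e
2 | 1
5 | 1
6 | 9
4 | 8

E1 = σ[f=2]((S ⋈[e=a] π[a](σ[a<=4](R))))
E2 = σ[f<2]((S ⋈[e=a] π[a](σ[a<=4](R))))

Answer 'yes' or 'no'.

E1 subexpression sizes:
  S → 4
  R → 6
  σ[a<=4](R) → 2
  π[a](σ[a<=4](R)) → 2
  (S ⋈[e=a] π[a](σ[a<=4](R))) → 2
  σ[f=2]((S ⋈[e=a] π[a](σ[a<=4](R)))) → 1
E2 subexpression sizes:
  S → 4
  R → 6
  σ[a<=4](R) → 2
  π[a](σ[a<=4](R)) → 2
  (S ⋈[e=a] π[a](σ[a<=4](R))) → 2
  σ[f<2]((S ⋈[e=a] π[a](σ[a<=4](R)))) → 0

E1 result:
f | e | a
2 | 1 | 1
E2 result:
f | e | a
(0 rows)
Witness: (2, 1, 1) appears 1× in E1 but 0× in E2.

no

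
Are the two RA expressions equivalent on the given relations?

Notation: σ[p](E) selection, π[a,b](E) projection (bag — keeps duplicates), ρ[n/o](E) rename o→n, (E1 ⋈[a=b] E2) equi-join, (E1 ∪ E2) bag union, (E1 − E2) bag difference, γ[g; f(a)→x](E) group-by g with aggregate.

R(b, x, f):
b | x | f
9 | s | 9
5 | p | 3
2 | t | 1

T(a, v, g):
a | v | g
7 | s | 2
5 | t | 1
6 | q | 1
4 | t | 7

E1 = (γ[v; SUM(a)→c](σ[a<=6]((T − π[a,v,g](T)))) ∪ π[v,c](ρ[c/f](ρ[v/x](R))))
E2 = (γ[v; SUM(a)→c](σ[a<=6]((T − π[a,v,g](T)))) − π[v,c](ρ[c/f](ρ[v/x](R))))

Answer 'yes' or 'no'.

E1 row counts bottom-up:
  T → 4
  T → 4
  π[a,v,g](T) → 4
  (T − π[a,v,g](T)) → 0
  σ[a<=6]((T − π[a,v,g](T))) → 0
  γ[v; SUM(a)→c](σ[a<=6]((T − π[a,v,g](T)))) → 0
  R → 3
  ρ[v/x](R) → 3
  ρ[c/f](ρ[v/x](R)) → 3
  π[v,c](ρ[c/f](ρ[v/x](R))) → 3
  (γ[v; SUM(a)→c](σ[a<=6]((T − π[a,v,g](T)))) ∪ π[v,c](ρ[c/f](ρ[v/x](R)))) → 3
E2 row counts bottom-up:
  T → 4
  T → 4
  π[a,v,g](T) → 4
  (T − π[a,v,g](T)) → 0
  σ[a<=6]((T − π[a,v,g](T))) → 0
  γ[v; SUM(a)→c](σ[a<=6]((T − π[a,v,g](T)))) → 0
  R → 3
  ρ[v/x](R) → 3
  ρ[c/f](ρ[v/x](R)) → 3
  π[v,c](ρ[c/f](ρ[v/x](R))) → 3
  (γ[v; SUM(a)→c](σ[a<=6]((T − π[a,v,g](T)))) − π[v,c](ρ[c/f](ρ[v/x](R)))) → 0

E1 result:
v | c
p | 3
s | 9
t | 1
E2 result:
v | c
(0 rows)
Witness: ('s', 9) appears 1× in E1 but 0× in E2.

no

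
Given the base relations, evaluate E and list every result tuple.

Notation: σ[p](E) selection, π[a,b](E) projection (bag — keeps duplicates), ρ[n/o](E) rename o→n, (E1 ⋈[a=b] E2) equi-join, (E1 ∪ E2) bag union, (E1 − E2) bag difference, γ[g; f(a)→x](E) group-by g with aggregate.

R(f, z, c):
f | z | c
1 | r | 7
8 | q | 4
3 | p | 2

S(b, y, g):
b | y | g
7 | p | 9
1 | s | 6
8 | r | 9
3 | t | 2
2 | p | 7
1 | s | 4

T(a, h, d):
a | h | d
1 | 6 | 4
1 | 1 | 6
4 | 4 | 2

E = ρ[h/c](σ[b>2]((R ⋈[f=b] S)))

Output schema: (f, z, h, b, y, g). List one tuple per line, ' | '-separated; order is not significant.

Stepwise |·|:
  R → 3
  S → 6
  (R ⋈[f=b] S) → 4
  σ[b>2]((R ⋈[f=b] S)) → 2
  ρ[h/c](σ[b>2]((R ⋈[f=b] S))) → 2

== RESULT ==
f | z | h | b | y | g
3 | p | 2 | 3 | t | 2
8 | q | 4 | 8 | r | 9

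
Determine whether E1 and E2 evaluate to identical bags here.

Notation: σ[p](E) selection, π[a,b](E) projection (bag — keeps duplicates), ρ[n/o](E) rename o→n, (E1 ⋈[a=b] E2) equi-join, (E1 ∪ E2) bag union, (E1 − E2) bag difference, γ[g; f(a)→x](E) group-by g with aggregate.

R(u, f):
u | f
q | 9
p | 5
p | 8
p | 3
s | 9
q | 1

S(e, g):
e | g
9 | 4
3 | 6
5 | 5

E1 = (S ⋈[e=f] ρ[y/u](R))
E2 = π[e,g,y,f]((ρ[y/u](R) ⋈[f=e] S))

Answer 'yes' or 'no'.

E1 subexpression sizes:
  S → 3
  R → 6
  ρ[y/u](R) → 6
  (S ⋈[e=f] ρ[y/u](R)) → 4
E2 subexpression sizes:
  R → 6
  ρ[y/u](R) → 6
  S → 3
  (ρ[y/u](R) ⋈[f=e] S) → 4
  π[e,g,y,f]((ρ[y/u](R) ⋈[f=e] S)) → 4

E1 and E2 produce the same multiset:
e | g | y | f
3 | 6 | p | 3
5 | 5 | p | 5
9 | 4 | q | 9
9 | 4 | s | 9

yes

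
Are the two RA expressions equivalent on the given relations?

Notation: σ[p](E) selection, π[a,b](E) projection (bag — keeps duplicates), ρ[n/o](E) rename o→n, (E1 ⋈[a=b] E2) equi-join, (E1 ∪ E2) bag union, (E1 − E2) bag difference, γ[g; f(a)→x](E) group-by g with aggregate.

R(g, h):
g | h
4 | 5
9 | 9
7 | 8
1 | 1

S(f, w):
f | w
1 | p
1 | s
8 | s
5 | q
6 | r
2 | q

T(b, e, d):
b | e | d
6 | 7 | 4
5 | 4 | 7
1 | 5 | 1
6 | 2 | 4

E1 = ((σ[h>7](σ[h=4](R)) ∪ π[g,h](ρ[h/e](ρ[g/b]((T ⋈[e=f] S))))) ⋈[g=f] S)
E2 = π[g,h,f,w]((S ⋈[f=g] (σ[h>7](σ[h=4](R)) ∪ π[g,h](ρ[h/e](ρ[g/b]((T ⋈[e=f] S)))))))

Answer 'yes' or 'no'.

E1 stepwise |·|:
  R → 4
  σ[h=4](R) → 0
  σ[h>7](σ[h=4](R)) → 0
  T → 4
  S → 6
  (T ⋈[e=f] S) → 2
  ρ[g/b]((T ⋈[e=f] S)) → 2
  ρ[h/e](ρ[g/b]((T ⋈[e=f] S))) → 2
  π[g,h](ρ[h/e](ρ[g/b]((T ⋈[e=f] S)))) → 2
  (σ[h>7](σ[h=4](R)) ∪ π[g,h](ρ[h/e](ρ[g/b]((T ⋈[e=f] S))))) → 2
  S → 6
  ((σ[h>7](σ[h=4](R)) ∪ π[g,h](ρ[h/e](ρ[g/b]((T ⋈[e=f] S))))) ⋈[g=f] S) → 3
E2 stepwise |·|:
  S → 6
  R → 4
  σ[h=4](R) → 0
  σ[h>7](σ[h=4](R)) → 0
  T → 4
  S → 6
  (T ⋈[e=f] S) → 2
  ρ[g/b]((T ⋈[e=f] S)) → 2
  ρ[h/e](ρ[g/b]((T ⋈[e=f] S))) → 2
  π[g,h](ρ[h/e](ρ[g/b]((T ⋈[e=f] S)))) → 2
  (σ[h>7](σ[h=4](R)) ∪ π[g,h](ρ[h/e](ρ[g/b]((T ⋈[e=f] S))))) → 2
  (S ⋈[f=g] (σ[h>7](σ[h=4](R)) ∪ π[g,h](ρ[h/e](ρ[g/b]((T ⋈[e=f] S)))))) → 3
  π[g,h,f,w]((S ⋈[f=g] (σ[h>7](σ[h=4](R)) ∪ π[g,h](ρ[h/e](ρ[g/b]((T ⋈[e=f] S))))))) → 3

E1 and E2 produce the same multiset:
g | h | f | w
1 | 5 | 1 | p
1 | 5 | 1 | s
6 | 2 | 6 | r

yes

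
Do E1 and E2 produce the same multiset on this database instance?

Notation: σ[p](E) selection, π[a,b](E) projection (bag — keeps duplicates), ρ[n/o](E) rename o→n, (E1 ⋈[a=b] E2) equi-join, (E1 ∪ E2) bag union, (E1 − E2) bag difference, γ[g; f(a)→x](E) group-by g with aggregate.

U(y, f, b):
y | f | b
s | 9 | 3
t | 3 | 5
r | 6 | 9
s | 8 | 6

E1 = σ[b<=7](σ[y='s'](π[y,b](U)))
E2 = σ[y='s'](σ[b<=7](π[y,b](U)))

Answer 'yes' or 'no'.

E1 per-node cardinality:
  U → 4
  π[y,b](U) → 4
  σ[y='s'](π[y,b](U)) → 2
  σ[b<=7](σ[y='s'](π[y,b](U))) → 2
E2 per-node cardinality:
  U → 4
  π[y,b](U) → 4
  σ[b<=7](π[y,b](U)) → 3
  σ[y='s'](σ[b<=7](π[y,b](U))) → 2

E1 and E2 produce the same multiset:
y | b
s | 3
s | 6

yes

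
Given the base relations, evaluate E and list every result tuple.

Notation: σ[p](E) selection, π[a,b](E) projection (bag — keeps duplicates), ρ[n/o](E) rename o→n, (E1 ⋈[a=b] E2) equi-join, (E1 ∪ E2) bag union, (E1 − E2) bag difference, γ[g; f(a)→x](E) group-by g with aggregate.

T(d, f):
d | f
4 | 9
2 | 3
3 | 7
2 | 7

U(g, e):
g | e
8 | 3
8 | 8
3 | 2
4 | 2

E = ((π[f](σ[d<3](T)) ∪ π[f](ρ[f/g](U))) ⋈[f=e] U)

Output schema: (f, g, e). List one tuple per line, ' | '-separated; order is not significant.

Per-node cardinality:
  T → 4
  σ[d<3](T) → 2
  π[f](σ[d<3](T)) → 2
  U → 4
  ρ[f/g](U) → 4
  π[f](ρ[f/g](U)) → 4
  (π[f](σ[d<3](T)) ∪ π[f](ρ[f/g](U))) → 6
  U → 4
  ((π[f](σ[d<3](T)) ∪ π[f](ρ[f/g](U))) ⋈[f=e] U) → 4

== RESULT ==
f | g | e
3 | 8 | 3
3 | 8 | 3
8 | 8 | 8
8 | 8 | 8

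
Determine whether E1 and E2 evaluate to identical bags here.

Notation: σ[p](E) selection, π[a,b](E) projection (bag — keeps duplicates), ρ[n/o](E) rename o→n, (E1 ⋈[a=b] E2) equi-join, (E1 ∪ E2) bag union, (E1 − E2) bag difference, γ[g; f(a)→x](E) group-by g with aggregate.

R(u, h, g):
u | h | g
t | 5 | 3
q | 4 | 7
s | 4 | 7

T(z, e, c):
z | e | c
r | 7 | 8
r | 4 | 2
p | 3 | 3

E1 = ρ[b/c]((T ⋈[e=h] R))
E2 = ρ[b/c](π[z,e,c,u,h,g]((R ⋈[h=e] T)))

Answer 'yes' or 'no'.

E1 per-node cardinality:
  T → 3
  R → 3
  (T ⋈[e=h] R) → 2
  ρ[b/c]((T ⋈[e=h] R)) → 2
E2 per-node cardinality:
  R → 3
  T → 3
  (R ⋈[h=e] T) → 2
  π[z,e,c,u,h,g]((R ⋈[h=e] T)) → 2
  ρ[b/c](π[z,e,c,u,h,g]((R ⋈[h=e] T))) → 2

E1 and E2 produce the same multiset:
z | e | b | u | h | g
r | 4 | 2 | q | 4 | 7
r | 4 | 2 | s | 4 | 7

yes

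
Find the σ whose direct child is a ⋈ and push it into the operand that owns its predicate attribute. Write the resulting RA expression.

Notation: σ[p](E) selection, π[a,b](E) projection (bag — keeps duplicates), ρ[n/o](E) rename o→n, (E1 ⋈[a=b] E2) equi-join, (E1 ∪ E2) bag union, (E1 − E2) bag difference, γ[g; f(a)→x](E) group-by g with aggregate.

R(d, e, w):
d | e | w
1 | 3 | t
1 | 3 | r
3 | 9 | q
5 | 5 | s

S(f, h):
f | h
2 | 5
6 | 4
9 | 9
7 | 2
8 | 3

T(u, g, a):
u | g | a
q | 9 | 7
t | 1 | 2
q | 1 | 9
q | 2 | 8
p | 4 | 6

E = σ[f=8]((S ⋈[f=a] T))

σ filters on f, owned by the left side.
E' = (σ[f=8](S) ⋈[f=a] T)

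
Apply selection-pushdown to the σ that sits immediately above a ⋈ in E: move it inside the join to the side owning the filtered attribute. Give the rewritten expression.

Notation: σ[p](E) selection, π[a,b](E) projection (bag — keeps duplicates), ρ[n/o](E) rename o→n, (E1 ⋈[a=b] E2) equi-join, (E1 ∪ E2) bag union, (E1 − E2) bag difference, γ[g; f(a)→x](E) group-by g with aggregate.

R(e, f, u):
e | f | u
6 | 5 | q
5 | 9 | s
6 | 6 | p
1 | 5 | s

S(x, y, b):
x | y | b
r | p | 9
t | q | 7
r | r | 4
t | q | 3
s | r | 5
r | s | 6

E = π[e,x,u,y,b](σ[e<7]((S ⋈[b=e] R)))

σ filters on e, owned by the right side.
E' = π[e,x,u,y,b]((S ⋈[b=e] σ[e<7](R)))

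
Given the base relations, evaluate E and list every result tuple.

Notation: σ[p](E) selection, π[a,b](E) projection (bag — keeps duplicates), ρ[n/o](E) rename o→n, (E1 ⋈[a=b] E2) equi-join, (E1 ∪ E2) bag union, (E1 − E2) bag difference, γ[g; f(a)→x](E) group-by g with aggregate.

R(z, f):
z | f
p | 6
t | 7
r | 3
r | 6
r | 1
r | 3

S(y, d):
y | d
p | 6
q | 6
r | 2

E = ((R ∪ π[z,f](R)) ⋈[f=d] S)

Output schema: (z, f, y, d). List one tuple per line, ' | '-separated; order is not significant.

Row counts bottom-up:
  R → 6
  R → 6
  π[z,f](R) → 6
  (R ∪ π[z,f](R)) → 12
  S → 3
  ((R ∪ π[z,f](R)) ⋈[f=d] S) → 8

== RESULT ==
z | f | y | d
p | 6 | p | 6
p | 6 | p | 6
p | 6 | q | 6
p | 6 | q | 6
r | 6 | p | 6
r | 6 | p | 6
r | 6 | q | 6
r | 6 | q | 6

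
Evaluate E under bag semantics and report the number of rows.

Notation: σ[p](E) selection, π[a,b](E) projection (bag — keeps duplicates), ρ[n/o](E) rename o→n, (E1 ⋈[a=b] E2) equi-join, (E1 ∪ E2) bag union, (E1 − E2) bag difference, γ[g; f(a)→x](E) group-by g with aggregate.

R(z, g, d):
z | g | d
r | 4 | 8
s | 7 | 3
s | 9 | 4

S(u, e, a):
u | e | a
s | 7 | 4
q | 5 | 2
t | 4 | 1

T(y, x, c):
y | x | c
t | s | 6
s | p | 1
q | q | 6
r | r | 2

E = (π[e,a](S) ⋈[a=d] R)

Subexpression sizes:
  S → 3
  π[e,a](S) → 3
  R → 3
  (π[e,a](S) ⋈[a=d] R) → 1

|E| = 1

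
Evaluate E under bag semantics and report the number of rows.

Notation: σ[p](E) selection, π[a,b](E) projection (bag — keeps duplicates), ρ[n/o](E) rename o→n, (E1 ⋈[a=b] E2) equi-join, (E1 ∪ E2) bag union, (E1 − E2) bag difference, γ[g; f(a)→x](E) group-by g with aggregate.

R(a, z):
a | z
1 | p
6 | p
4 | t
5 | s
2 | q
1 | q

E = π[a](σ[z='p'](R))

Stepwise |·|:
  R → 6
  σ[z='p'](R) → 2
  π[a](σ[z='p'](R)) → 2

|E| = 2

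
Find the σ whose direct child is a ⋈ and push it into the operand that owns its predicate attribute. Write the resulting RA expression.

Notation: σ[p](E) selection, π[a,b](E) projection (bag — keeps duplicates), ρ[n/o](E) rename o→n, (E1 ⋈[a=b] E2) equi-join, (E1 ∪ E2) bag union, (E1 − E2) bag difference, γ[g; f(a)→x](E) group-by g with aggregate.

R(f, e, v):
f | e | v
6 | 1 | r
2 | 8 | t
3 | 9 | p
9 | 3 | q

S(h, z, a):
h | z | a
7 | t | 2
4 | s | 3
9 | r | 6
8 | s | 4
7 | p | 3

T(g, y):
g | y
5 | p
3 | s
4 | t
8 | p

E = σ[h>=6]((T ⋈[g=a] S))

σ filters on h, owned by the right side.
E' = (T ⋈[g=a] σ[h>=6](S))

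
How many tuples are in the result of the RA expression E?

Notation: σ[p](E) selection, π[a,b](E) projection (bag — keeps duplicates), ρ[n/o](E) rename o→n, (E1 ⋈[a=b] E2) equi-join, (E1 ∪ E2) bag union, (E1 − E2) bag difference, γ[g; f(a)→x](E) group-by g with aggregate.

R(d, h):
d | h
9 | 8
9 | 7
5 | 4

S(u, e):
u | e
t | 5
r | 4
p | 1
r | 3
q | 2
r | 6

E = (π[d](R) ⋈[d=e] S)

Per-node cardinality:
  R → 3
  π[d](R) → 3
  S → 6
  (π[d](R) ⋈[d=e] S) → 1

|E| = 1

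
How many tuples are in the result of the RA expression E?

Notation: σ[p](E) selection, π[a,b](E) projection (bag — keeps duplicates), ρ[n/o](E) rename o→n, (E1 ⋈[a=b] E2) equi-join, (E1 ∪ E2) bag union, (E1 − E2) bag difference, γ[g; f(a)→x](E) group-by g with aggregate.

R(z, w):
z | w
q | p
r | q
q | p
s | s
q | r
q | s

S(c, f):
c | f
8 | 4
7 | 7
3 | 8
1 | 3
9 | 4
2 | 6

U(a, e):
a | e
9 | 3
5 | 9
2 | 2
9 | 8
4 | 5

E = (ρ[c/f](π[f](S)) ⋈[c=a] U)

Stepwise |·|:
  S → 6
  π[f](S) → 6
  ρ[c/f](π[f](S)) → 6
  U → 5
  (ρ[c/f](π[f](S)) ⋈[c=a] U) → 2

|E| = 2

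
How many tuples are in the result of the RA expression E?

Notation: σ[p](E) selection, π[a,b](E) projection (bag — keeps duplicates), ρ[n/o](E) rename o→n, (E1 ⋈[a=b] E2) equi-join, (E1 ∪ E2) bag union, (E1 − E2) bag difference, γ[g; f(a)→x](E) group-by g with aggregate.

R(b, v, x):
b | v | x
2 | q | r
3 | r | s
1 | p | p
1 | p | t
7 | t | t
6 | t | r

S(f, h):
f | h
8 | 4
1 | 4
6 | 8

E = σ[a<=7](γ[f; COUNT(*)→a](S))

Per-node cardinality:
  S → 3
  γ[f; COUNT(*)→a](S) → 3
  σ[a<=7](γ[f; COUNT(*)→a](S)) → 3

|E| = 3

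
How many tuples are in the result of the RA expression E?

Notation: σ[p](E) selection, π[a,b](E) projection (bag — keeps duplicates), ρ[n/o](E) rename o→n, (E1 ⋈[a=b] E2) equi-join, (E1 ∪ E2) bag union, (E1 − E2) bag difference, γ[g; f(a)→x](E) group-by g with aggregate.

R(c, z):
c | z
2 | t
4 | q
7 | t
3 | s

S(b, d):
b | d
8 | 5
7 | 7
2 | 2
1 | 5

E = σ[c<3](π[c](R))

Subexpression sizes:
  R → 4
  π[c](R) → 4
  σ[c<3](π[c](R)) → 1

|E| = 1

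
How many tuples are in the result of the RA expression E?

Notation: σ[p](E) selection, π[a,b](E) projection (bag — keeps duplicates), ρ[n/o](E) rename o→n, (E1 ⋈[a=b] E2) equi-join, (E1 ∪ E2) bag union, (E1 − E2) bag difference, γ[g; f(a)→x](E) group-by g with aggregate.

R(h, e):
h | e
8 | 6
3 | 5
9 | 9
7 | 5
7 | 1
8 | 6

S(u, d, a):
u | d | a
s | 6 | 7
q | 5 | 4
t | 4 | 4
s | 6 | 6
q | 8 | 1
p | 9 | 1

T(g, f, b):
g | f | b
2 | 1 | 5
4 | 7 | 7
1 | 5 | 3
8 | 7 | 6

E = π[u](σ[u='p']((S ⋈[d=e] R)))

Row counts bottom-up:
  S → 6
  R → 6
  (S ⋈[d=e] R) → 7
  σ[u='p']((S ⋈[d=e] R)) → 1
  π[u](σ[u='p']((S ⋈[d=e] R))) → 1

|E| = 1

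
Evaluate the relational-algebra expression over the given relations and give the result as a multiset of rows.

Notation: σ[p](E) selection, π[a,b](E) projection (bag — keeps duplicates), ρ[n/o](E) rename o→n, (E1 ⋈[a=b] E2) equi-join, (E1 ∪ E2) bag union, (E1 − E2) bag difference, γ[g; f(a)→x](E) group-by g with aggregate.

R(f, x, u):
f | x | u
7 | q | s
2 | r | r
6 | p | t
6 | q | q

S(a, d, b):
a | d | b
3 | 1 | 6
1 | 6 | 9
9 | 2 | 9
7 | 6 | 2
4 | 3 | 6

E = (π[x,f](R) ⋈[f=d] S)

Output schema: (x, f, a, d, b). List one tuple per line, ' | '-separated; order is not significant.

Per-node cardinality:
  R → 4
  π[x,f](R) → 4
  S → 5
  (π[x,f](R) ⋈[f=d] S) → 5

== RESULT ==
x | f | a | d | b
p | 6 | 1 | 6 | 9
p | 6 | 7 | 6 | 2
q | 6 | 1 | 6 | 9
q | 6 | 7 | 6 | 2
r | 2 | 9 | 2 | 9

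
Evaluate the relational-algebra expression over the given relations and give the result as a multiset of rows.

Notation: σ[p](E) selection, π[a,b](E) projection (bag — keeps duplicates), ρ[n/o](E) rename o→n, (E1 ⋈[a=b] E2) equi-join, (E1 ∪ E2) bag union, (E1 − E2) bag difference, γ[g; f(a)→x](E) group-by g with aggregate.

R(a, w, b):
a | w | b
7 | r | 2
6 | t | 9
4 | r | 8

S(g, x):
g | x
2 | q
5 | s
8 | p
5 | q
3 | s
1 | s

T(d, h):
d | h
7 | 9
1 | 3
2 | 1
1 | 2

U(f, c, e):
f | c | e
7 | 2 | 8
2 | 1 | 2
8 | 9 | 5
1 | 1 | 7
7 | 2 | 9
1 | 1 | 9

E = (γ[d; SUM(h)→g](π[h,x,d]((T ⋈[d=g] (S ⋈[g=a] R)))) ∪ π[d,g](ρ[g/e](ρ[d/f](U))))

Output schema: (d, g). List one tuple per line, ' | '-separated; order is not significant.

Row counts bottom-up:
  T → 4
  S → 6
  R → 3
  (S ⋈[g=a] R) → 0
  (T ⋈[d=g] (S ⋈[g=a] R)) → 0
  π[h,x,d]((T ⋈[d=g] (S ⋈[g=a] R))) → 0
  γ[d; SUM(h)→g](π[h,x,d]((T ⋈[d=g] (S ⋈[g=a] R)))) → 0
  U → 6
  ρ[d/f](U) → 6
  ρ[g/e](ρ[d/f](U)) → 6
  π[d,g](ρ[g/e](ρ[d/f](U))) → 6
  (γ[d; SUM(h)→g](π[h,x,d]((T ⋈[d=g] (S ⋈[g=a] R)))) ∪ π[d,g](ρ[g/e](ρ[d/f](U)))) → 6

== RESULT ==
d | g
1 | 7
1 | 9
2 | 2
7 | 8
7 | 9
8 | 5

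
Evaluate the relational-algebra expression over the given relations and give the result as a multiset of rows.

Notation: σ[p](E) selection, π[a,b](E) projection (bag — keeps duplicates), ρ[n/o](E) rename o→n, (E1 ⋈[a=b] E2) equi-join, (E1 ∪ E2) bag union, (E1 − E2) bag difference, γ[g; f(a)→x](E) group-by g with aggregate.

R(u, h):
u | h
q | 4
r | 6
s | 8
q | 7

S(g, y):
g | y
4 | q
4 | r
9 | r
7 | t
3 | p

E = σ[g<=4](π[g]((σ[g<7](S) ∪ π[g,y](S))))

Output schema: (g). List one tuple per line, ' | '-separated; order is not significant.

Per-node cardinality:
  S → 5
  σ[g<7](S) → 3
  S → 5
  π[g,y](S) → 5
  (σ[g<7](S) ∪ π[g,y](S)) → 8
  π[g]((σ[g<7](S) ∪ π[g,y](S))) → 8
  σ[g<=4](π[g]((σ[g<7](S) ∪ π[g,y](S)))) → 6

== RESULT ==
g
3
3
4
4
4
4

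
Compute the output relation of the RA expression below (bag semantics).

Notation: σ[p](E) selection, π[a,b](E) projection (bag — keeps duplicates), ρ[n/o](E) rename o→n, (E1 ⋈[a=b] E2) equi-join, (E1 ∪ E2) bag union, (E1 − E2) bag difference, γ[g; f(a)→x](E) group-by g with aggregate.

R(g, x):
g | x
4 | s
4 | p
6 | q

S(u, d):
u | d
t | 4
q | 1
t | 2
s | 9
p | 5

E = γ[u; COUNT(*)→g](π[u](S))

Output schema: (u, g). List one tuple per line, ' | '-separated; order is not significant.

Stepwise |·|:
  S → 5
  π[u](S) → 5
  γ[u; COUNT(*)→g](π[u](S)) → 4

== RESULT ==
u | g
p | 1
q | 1
s | 1
t | 2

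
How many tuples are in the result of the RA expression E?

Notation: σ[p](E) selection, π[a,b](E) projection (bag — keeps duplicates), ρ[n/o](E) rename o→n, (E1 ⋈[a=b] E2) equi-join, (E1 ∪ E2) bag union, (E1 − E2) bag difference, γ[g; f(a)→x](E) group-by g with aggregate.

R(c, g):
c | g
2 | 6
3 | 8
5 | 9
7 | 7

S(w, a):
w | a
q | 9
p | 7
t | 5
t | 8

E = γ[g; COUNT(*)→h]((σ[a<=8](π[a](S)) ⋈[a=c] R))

Stepwise |·|:
  S → 4
  π[a](S) → 4
  σ[a<=8](π[a](S)) → 3
  R → 4
  (σ[a<=8](π[a](S)) ⋈[a=c] R) → 2
  γ[g; COUNT(*)→h]((σ[a<=8](π[a](S)) ⋈[a=c] R)) → 2

|E| = 2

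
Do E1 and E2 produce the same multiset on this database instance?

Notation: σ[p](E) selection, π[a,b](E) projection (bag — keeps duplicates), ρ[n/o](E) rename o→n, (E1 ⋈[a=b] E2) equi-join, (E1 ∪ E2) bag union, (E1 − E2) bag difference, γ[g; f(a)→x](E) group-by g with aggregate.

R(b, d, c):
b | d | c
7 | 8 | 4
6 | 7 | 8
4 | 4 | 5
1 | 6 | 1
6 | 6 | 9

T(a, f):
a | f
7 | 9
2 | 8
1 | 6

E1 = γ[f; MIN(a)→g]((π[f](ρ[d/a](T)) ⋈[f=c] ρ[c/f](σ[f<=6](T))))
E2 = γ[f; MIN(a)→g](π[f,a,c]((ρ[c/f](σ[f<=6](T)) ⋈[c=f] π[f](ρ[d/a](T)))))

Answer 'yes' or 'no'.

E1 per-node cardinality:
  T → 3
  ρ[d/a](T) → 3
  π[f](ρ[d/a](T)) → 3
  T → 3
  σ[f<=6](T) → 1
  ρ[c/f](σ[f<=6](T)) → 1
  (π[f](ρ[d/a](T)) ⋈[f=c] ρ[c/f](σ[f<=6](T))) → 1
  γ[f; MIN(a)→g]((π[f](ρ[d/a](T)) ⋈[f=c] ρ[c/f](σ[f<=6](T)))) → 1
E2 per-node cardinality:
  T → 3
  σ[f<=6](T) → 1
  ρ[c/f](σ[f<=6](T)) → 1
  T → 3
  ρ[d/a](T) → 3
  π[f](ρ[d/a](T)) → 3
  (ρ[c/f](σ[f<=6](T)) ⋈[c=f] π[f](ρ[d/a](T))) → 1
  π[f,a,c]((ρ[c/f](σ[f<=6](T)) ⋈[c=f] π[f](ρ[d/a](T)))) → 1
  γ[f; MIN(a)→g](π[f,a,c]((ρ[c/f](σ[f<=6](T)) ⋈[c=f] π[f](ρ[d/a](T))))) → 1

E1 and E2 produce the same multiset:
f | g
6 | 1

yes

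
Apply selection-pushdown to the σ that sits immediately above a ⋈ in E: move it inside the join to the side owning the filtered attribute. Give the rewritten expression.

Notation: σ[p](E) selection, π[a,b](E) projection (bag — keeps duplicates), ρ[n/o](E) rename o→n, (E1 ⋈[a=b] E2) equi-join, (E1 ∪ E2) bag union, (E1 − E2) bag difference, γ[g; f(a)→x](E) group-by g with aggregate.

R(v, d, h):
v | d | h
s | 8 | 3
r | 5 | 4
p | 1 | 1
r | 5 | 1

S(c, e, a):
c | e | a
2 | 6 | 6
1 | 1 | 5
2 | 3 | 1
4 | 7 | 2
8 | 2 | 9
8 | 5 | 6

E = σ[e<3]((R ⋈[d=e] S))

σ filters on e, owned by the right side.
E' = (R ⋈[d=e] σ[e<3](S))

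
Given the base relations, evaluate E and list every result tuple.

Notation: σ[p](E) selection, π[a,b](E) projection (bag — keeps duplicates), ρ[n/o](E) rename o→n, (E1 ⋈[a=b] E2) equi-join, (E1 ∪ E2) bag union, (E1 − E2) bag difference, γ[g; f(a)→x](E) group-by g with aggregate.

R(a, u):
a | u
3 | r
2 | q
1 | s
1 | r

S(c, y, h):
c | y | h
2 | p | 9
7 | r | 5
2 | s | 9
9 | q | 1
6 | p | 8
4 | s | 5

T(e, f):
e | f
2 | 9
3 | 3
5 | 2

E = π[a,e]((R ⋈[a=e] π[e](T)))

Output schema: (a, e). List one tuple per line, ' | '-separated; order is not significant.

Row counts bottom-up:
  R → 4
  T → 3
  π[e](T) → 3
  (R ⋈[a=e] π[e](T)) → 2
  π[a,e]((R ⋈[a=e] π[e](T))) → 2

== RESULT ==
a | e
2 | 2
3 | 3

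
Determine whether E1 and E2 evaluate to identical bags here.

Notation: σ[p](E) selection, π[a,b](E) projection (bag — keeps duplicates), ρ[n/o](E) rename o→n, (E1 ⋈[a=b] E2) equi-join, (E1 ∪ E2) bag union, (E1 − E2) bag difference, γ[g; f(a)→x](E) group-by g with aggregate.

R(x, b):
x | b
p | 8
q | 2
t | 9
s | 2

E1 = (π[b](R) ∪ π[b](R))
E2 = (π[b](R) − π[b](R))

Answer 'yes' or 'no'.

E1 subexpression sizes:
  R → 4
  π[b](R) → 4
  R → 4
  π[b](R) → 4
  (π[b](R) ∪ π[b](R)) → 8
E2 subexpression sizes:
  R → 4
  π[b](R) → 4
  R → 4
  π[b](R) → 4
  (π[b](R) − π[b](R)) → 0

E1 result:
b
2
2
2
2
8
8
9
9
E2 result:
b
(0 rows)
Witness: (2,) appears 4× in E1 but 0× in E2.

no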